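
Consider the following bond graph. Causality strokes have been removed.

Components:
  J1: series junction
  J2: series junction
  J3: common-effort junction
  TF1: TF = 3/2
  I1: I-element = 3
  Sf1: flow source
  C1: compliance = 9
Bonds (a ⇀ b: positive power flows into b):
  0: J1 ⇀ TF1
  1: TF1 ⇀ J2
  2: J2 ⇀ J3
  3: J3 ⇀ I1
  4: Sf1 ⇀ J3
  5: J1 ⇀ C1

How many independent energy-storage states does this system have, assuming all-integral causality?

2  (C1, I1 all integral)

bond 4 stroke at Sf1  (Sf1 fixes flow; stroke at Sf1)
bond 3 stroke at I1  (I1 outputs flow p/I1)
bond 2 stroke at J3  (J3 needs exactly one e-in)
bond 1 stroke at J2  (1-jn J2 has f-setter on 2)
bond 0 stroke at TF1  (TF TF1: opposite of bond 1)
bond 5 stroke at J1  (J1: bond 0 brought flow, rest push out)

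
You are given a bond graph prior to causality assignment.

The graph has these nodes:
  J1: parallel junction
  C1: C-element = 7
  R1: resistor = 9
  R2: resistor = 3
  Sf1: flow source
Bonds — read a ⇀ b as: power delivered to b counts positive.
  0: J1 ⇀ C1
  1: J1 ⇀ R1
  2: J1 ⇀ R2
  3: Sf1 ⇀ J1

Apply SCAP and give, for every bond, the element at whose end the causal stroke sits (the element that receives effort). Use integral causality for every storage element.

bond 3 →Sf1  (Sf1: flow source, stroke at near end)
bond 0 →J1  (C1 outputs effort q/C1)
bond 1 →R1  (J1 effort already set via bond 0)
bond 2 →R2  (J1: bond 0 brought effort, rest push out)

#0 →J1
#1 →R1
#2 →R2
#3 →Sf1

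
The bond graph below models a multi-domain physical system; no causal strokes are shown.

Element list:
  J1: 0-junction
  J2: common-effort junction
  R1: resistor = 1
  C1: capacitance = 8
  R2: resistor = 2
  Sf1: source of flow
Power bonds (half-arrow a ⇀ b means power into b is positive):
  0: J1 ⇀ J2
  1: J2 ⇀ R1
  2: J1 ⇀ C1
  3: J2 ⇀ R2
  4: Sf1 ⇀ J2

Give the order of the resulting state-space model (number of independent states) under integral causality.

β4 stroke→Sf1  (Sf1 fixes flow; stroke at Sf1)
β2 stroke→J1  (prefer integral on C1)
β0 stroke→J2  (0-jn J1 has e-setter on 2)
β1 stroke→R1  (0-jn J2 has e-setter on 0)
β3 stroke→R2  (J2 effort already set via bond 0)

1  (C1 all integral)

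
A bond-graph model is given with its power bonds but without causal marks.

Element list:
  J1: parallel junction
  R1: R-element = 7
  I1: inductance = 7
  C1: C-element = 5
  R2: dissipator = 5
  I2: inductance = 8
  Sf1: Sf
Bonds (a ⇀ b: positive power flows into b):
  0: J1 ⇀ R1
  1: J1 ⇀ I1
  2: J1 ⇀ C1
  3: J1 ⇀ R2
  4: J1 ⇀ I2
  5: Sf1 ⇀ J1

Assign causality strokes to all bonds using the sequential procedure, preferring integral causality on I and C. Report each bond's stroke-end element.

#5 |Sf1  (Sf1 fixes flow; stroke at Sf1)
#1 |I1  (I1 integral (f out))
#2 |J1  (C1 integral (e out))
#0 |R1  (0-jn J1 has e-setter on 2)
#3 |R2  (J1: bond 2 brought effort, rest push out)
#4 |I2  (0-jn J1 has e-setter on 2)

β0 →R1
β1 →I1
β2 →J1
β3 →R2
β4 →I2
β5 →Sf1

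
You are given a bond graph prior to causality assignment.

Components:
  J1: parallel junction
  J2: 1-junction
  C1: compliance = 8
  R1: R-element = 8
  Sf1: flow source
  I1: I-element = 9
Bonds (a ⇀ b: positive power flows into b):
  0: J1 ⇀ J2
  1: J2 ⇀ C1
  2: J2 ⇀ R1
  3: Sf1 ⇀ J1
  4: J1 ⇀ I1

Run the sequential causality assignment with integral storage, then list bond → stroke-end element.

β0 stroke at J1
β1 stroke at J2
β2 stroke at J2
β3 stroke at Sf1
β4 stroke at I1

b3 |Sf1  (Sf1 fixes flow; stroke at Sf1)
b1 |J2  (C1 integral (e out))
b4 |I1  (I1: I, integral causality)
b0 |J1  (only one effort-in slot at J1)
b2 |J2  (J2 flow already set via bond 0)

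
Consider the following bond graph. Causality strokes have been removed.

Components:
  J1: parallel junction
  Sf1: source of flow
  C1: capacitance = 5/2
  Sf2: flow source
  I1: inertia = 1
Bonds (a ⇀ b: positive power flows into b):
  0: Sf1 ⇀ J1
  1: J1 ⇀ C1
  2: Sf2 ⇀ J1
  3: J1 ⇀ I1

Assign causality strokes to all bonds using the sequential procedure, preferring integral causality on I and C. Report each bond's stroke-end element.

b0 stroke at Sf1  (source Sf1 imposes f)
b2 stroke at Sf2  (Sf2 fixes flow; stroke at Sf2)
b1 stroke at J1  (C1 integral (e out))
b3 stroke at I1  (J1 effort already set via bond 1)

#0 stroke at Sf1
#1 stroke at J1
#2 stroke at Sf2
#3 stroke at I1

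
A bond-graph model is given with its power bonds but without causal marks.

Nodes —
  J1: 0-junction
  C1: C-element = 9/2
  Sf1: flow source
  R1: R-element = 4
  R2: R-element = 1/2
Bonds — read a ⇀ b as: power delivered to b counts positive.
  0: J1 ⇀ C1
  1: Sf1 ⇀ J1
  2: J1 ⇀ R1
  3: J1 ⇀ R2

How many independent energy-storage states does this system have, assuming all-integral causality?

bond 1 |Sf1  (Sf1 (Sf) sets flow on bond)
bond 0 |J1  (C1 integral (e out))
bond 2 |R1  (J1: bond 0 brought effort, rest push out)
bond 3 |R2  (common-e at J1 fixed by 0)

1  (C1 all integral)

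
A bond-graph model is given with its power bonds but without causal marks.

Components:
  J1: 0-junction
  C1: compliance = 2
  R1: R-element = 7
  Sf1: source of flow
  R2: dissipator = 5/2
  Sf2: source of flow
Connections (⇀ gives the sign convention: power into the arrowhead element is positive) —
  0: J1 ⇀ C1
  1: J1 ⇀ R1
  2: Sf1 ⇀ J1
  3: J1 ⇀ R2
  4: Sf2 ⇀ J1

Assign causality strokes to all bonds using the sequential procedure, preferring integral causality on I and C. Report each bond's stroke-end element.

b2 stroke at Sf1  (source Sf1 imposes f)
b4 stroke at Sf2  (Sf2 (Sf) sets flow on bond)
b0 stroke at J1  (C1 integral (e out))
b1 stroke at R1  (0-jn J1 has e-setter on 0)
b3 stroke at R2  (J1 effort already set via bond 0)

β0 stroke at J1
β1 stroke at R1
β2 stroke at Sf1
β3 stroke at R2
β4 stroke at Sf2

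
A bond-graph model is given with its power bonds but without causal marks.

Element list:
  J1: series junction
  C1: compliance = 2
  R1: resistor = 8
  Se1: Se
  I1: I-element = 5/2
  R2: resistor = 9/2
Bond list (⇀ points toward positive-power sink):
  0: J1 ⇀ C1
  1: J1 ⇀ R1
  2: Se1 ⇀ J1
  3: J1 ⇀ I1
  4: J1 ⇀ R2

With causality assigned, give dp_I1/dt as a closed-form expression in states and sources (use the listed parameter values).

dp_I1/dt = E_Se1 - 5*p_I1 - q_C1/2

β2 stroke at J1  (Se1 (Se) sets effort on bond)
β0 stroke at J1  (C1 integral (e out))
β3 stroke at I1  (prefer integral on I1)
β1 stroke at J1  (1-jn J1 has f-setter on 3)
β4 stroke at J1  (J1: bond 3 brought flow, rest push out)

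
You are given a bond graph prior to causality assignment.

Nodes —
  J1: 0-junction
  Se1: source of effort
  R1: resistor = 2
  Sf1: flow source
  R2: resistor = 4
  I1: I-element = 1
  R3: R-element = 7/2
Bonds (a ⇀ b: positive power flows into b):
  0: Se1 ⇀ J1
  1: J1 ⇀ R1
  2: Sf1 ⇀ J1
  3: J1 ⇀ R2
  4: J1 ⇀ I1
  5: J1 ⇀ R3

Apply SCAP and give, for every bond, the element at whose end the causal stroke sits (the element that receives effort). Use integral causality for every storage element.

bond 0 stroke→J1
bond 1 stroke→R1
bond 2 stroke→Sf1
bond 3 stroke→R2
bond 4 stroke→I1
bond 5 stroke→R3

β0 →J1  (Se1: effort source, stroke at far end)
β2 →Sf1  (Sf1 (Sf) sets flow on bond)
β1 →R1  (J1 effort already set via bond 0)
β3 →R2  (J1 effort already set via bond 0)
β4 →I1  (common-e at J1 fixed by 0)
β5 →R3  (0-jn J1 has e-setter on 0)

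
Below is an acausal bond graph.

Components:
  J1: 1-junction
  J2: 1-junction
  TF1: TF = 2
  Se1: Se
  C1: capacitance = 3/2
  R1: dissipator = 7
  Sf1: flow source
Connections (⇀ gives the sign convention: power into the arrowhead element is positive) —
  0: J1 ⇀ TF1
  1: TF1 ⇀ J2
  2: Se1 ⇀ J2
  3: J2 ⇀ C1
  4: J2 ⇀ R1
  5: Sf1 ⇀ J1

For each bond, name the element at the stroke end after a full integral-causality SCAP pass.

b0 stroke→J1
b1 stroke→TF1
b2 stroke→J2
b3 stroke→J2
b4 stroke→J2
b5 stroke→Sf1

bond 2 →J2  (Se1: effort source, stroke at far end)
bond 5 →Sf1  (Sf1 (Sf) sets flow on bond)
bond 0 →J1  (J1: bond 5 brought flow, rest push out)
bond 1 →TF1  (TF1: transformer flips bond 0)
bond 3 →J2  (common-f at J2 fixed by 1)
bond 4 →J2  (1-jn J2 has f-setter on 1)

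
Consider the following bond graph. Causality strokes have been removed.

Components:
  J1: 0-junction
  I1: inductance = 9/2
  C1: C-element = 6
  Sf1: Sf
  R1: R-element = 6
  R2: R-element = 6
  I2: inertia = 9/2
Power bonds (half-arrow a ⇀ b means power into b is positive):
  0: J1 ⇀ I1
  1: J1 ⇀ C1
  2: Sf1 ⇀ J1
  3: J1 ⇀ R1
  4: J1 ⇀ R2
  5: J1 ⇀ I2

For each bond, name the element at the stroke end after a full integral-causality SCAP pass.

β0 stroke at I1
β1 stroke at J1
β2 stroke at Sf1
β3 stroke at R1
β4 stroke at R2
β5 stroke at I2

b2 stroke→Sf1  (Sf1 (Sf) sets flow on bond)
b0 stroke→I1  (I1: I, integral causality)
b1 stroke→J1  (C1 outputs effort q/C1)
b3 stroke→R1  (common-e at J1 fixed by 1)
b4 stroke→R2  (common-e at J1 fixed by 1)
b5 stroke→I2  (0-jn J1 has e-setter on 1)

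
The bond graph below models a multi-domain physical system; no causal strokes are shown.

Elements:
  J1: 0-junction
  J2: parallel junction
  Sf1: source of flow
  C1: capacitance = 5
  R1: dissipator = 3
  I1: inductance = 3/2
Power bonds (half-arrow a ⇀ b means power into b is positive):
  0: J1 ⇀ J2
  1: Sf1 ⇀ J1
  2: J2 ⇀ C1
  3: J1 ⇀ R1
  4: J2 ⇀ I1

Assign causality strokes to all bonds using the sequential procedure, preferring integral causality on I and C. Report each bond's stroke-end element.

#0 →J1
#1 →Sf1
#2 →J2
#3 →R1
#4 →I1

β1 stroke at Sf1  (Sf1: flow source, stroke at near end)
β2 stroke at J2  (prefer integral on C1)
β0 stroke at J1  (0-jn J2 has e-setter on 2)
β4 stroke at I1  (0-jn J2 has e-setter on 2)
β3 stroke at R1  (J1: bond 0 brought effort, rest push out)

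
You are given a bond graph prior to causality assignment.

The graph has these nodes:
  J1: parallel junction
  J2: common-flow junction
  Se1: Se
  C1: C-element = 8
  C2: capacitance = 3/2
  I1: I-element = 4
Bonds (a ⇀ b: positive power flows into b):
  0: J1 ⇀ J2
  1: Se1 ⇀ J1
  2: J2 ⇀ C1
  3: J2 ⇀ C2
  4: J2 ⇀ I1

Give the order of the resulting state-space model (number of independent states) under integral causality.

b1 |J1  (Se1 (Se) sets effort on bond)
b0 |J2  (J1 effort already set via bond 1)
b2 |J2  (C1 outputs effort q/C1)
b3 |J2  (prefer integral on C2)
b4 |I1  (J2: last free bond brings flow in)

3  (C1, C2, I1 all integral)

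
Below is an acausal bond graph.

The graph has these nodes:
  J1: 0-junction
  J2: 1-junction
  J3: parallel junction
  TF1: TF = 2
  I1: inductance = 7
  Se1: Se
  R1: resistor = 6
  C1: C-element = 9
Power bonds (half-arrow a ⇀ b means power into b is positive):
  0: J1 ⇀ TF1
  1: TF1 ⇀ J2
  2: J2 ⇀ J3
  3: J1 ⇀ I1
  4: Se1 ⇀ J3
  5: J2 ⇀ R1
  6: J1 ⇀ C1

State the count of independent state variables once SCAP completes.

#4 stroke at J3  (Se1: effort source, stroke at far end)
#2 stroke at J2  (J3: bond 4 brought effort, rest push out)
#3 stroke at I1  (I1 integral (f out))
#6 stroke at J1  (C1: C, integral causality)
#0 stroke at TF1  (common-e at J1 fixed by 6)
#1 stroke at J2  (TF1 one-in-one-out from 0)
#5 stroke at R1  (J2: last free bond brings flow in)

2  (C1, I1 all integral)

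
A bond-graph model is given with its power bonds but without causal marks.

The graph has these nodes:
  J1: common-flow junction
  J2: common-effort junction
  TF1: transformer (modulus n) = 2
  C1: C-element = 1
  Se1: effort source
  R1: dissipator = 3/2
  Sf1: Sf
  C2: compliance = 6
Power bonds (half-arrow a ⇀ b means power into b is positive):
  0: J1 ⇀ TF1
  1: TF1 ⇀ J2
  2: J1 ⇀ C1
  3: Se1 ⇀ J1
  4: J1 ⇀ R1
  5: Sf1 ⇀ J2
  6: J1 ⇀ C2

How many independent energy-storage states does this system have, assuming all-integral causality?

b3 |J1  (Se1 fixes effort; stroke away)
b5 |Sf1  (source Sf1 imposes f)
b1 |J2  (J2 needs exactly one e-in)
b0 |TF1  (TF TF1: opposite of bond 1)
b2 |J1  (1-jn J1 has f-setter on 0)
b4 |J1  (common-f at J1 fixed by 0)
b6 |J1  (J1 flow already set via bond 0)

2  (C1, C2 all integral)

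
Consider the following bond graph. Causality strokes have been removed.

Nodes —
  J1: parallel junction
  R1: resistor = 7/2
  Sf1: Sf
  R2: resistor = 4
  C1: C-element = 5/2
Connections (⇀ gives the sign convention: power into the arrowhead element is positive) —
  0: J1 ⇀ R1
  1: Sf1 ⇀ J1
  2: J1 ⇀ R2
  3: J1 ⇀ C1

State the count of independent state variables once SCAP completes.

1  (C1 all integral)

bond 1 stroke at Sf1  (Sf1 (Sf) sets flow on bond)
bond 3 stroke at J1  (C1 integral (e out))
bond 0 stroke at R1  (0-jn J1 has e-setter on 3)
bond 2 stroke at R2  (common-e at J1 fixed by 3)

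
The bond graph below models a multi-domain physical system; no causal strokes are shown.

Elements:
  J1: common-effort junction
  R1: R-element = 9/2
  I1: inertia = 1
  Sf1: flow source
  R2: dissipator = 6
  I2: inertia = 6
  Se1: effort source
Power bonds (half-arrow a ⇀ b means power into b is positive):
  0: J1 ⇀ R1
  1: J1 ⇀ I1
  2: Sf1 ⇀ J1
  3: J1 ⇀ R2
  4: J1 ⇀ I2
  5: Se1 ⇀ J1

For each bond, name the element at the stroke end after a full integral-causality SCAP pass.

β0 |R1
β1 |I1
β2 |Sf1
β3 |R2
β4 |I2
β5 |J1

bond 2 |Sf1  (source Sf1 imposes f)
bond 5 |J1  (Se1: effort source, stroke at far end)
bond 0 |R1  (J1 effort already set via bond 5)
bond 1 |I1  (J1: bond 5 brought effort, rest push out)
bond 3 |R2  (J1 effort already set via bond 5)
bond 4 |I2  (0-jn J1 has e-setter on 5)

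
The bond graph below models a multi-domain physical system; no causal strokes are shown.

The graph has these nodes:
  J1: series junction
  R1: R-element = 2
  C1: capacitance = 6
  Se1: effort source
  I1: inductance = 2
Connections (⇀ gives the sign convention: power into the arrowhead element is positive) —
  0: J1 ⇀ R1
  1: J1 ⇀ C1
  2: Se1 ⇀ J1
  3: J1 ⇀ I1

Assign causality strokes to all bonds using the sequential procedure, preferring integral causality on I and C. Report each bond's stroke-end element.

β0 →J1
β1 →J1
β2 →J1
β3 →I1

b2 →J1  (Se1 (Se) sets effort on bond)
b1 →J1  (C1 integral (e out))
b3 →I1  (I1 integral (f out))
b0 →J1  (J1 flow already set via bond 3)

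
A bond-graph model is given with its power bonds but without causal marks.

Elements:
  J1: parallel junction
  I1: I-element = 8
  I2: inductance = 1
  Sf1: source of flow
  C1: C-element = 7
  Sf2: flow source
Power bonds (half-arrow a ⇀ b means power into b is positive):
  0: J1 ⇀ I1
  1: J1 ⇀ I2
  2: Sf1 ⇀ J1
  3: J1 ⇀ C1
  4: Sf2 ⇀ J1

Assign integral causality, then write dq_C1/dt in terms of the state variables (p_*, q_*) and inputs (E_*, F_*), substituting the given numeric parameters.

dq_C1/dt = F_Sf1 + F_Sf2 - p_I1/8 - p_I2

bond 2 stroke→Sf1  (Sf1: flow source, stroke at near end)
bond 4 stroke→Sf2  (source Sf2 imposes f)
bond 0 stroke→I1  (I1 integral (f out))
bond 1 stroke→I2  (I2 outputs flow p/I2)
bond 3 stroke→J1  (closing 0-jn rule on J1)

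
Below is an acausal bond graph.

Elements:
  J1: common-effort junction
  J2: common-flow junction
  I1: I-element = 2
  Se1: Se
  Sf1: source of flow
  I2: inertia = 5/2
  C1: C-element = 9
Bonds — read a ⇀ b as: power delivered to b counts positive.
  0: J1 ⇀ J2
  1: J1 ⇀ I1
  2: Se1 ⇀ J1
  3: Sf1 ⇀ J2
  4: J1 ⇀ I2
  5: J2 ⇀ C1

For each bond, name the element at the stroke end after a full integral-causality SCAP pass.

#2 stroke→J1  (Se1 (Se) sets effort on bond)
#3 stroke→Sf1  (Sf1 fixes flow; stroke at Sf1)
#0 stroke→J2  (J1 effort already set via bond 2)
#1 stroke→I1  (common-e at J1 fixed by 2)
#4 stroke→I2  (J1 effort already set via bond 2)
#5 stroke→J2  (J2: bond 3 brought flow, rest push out)

b0 stroke→J2
b1 stroke→I1
b2 stroke→J1
b3 stroke→Sf1
b4 stroke→I2
b5 stroke→J2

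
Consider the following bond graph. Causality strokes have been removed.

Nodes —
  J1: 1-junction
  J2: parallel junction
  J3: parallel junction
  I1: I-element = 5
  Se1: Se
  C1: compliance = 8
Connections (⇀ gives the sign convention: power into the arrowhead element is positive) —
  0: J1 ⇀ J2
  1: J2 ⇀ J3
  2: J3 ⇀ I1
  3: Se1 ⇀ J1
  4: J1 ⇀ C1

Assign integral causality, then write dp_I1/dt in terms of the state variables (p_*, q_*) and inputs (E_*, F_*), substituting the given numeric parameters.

dp_I1/dt = E_Se1 - q_C1/8

b3 stroke→J1  (source Se1 imposes e)
b2 stroke→I1  (prefer integral on I1)
b1 stroke→J3  (J3: last free bond brings effort in)
b0 stroke→J2  (J2 needs exactly one e-in)
b4 stroke→J1  (J1: bond 0 brought flow, rest push out)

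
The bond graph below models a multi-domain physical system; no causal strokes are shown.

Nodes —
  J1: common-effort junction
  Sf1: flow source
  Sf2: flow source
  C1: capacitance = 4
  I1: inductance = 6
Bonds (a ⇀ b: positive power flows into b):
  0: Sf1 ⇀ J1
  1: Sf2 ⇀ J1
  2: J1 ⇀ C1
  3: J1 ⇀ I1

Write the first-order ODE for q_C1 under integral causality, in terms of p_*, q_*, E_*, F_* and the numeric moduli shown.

dq_C1/dt = F_Sf1 + F_Sf2 - p_I1/6

β0 stroke→Sf1  (Sf1 fixes flow; stroke at Sf1)
β1 stroke→Sf2  (Sf2 fixes flow; stroke at Sf2)
β2 stroke→J1  (C1 integral (e out))
β3 stroke→I1  (J1: bond 2 brought effort, rest push out)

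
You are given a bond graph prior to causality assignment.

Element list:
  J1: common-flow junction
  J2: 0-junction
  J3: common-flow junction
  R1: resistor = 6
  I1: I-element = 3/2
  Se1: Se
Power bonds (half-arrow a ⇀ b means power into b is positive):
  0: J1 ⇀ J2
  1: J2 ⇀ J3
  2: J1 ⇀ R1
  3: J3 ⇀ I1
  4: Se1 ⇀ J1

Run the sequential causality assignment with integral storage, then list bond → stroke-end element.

#4 |J1  (Se1 fixes effort; stroke away)
#3 |I1  (I1: I, integral causality)
#1 |J3  (common-f at J3 fixed by 3)
#0 |J2  (only one effort-in slot at J2)
#2 |J1  (J1: bond 0 brought flow, rest push out)

b0 →J2
b1 →J3
b2 →J1
b3 →I1
b4 →J1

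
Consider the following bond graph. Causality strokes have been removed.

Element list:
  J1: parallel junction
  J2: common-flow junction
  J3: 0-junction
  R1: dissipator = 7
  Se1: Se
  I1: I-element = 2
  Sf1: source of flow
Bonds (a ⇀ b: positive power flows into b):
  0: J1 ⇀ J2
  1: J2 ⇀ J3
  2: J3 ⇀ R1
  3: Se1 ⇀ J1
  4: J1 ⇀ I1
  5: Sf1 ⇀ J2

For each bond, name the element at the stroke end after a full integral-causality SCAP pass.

b3 |J1  (Se1 (Se) sets effort on bond)
b5 |Sf1  (Sf1 fixes flow; stroke at Sf1)
b0 |J2  (J1: bond 3 brought effort, rest push out)
b4 |I1  (J1: bond 3 brought effort, rest push out)
b1 |J2  (1-jn J2 has f-setter on 5)
b2 |J3  (J3: last free bond brings effort in)

bond 0 →J2
bond 1 →J2
bond 2 →J3
bond 3 →J1
bond 4 →I1
bond 5 →Sf1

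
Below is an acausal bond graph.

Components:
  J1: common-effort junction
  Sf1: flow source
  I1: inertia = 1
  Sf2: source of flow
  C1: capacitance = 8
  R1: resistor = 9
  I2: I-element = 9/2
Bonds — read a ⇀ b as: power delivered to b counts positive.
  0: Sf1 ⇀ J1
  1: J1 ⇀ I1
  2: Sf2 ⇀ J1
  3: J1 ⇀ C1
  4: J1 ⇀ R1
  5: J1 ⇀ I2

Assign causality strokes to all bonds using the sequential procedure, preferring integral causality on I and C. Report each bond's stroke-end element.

bond 0 |Sf1
bond 1 |I1
bond 2 |Sf2
bond 3 |J1
bond 4 |R1
bond 5 |I2

b0 →Sf1  (Sf1 (Sf) sets flow on bond)
b2 →Sf2  (Sf2 fixes flow; stroke at Sf2)
b1 →I1  (I1: I, integral causality)
b3 →J1  (C1 integral (e out))
b4 →R1  (common-e at J1 fixed by 3)
b5 →I2  (0-jn J1 has e-setter on 3)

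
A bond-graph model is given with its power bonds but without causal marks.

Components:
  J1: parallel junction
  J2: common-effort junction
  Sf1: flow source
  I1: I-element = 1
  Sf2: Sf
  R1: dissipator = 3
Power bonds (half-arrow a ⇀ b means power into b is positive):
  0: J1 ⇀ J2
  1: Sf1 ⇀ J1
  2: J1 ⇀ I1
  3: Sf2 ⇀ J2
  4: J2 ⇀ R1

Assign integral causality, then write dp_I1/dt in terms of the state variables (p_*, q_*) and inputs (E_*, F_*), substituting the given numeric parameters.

#1 →Sf1  (Sf1: flow source, stroke at near end)
#3 →Sf2  (Sf2: flow source, stroke at near end)
#2 →I1  (prefer integral on I1)
#0 →J1  (J1 needs exactly one e-in)
#4 →J2  (closing 0-jn rule on J2)

dp_I1/dt = 3*F_Sf1 + 3*F_Sf2 - 3*p_I1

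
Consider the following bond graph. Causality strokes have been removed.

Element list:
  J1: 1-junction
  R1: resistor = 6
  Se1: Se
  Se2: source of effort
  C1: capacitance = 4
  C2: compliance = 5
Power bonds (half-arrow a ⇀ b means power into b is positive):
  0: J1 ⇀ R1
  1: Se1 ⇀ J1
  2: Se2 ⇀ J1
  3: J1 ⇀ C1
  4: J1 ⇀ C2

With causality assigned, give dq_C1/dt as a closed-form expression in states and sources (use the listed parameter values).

β1 stroke at J1  (Se1 fixes effort; stroke away)
β2 stroke at J1  (Se2: effort source, stroke at far end)
β3 stroke at J1  (C1 outputs effort q/C1)
β4 stroke at J1  (C2 outputs effort q/C2)
β0 stroke at R1  (closing 1-jn rule on J1)

dq_C1/dt = E_Se1/6 + E_Se2/6 - q_C1/24 - q_C2/30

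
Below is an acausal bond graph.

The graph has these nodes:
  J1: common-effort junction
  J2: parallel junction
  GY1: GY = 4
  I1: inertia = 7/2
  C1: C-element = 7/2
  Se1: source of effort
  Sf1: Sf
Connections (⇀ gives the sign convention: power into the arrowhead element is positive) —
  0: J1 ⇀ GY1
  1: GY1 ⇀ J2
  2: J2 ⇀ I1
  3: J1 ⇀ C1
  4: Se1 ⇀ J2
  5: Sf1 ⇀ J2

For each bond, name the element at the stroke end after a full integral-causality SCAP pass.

β0 stroke→GY1
β1 stroke→GY1
β2 stroke→I1
β3 stroke→J1
β4 stroke→J2
β5 stroke→Sf1

β4 →J2  (source Se1 imposes e)
β5 →Sf1  (Sf1: flow source, stroke at near end)
β1 →GY1  (0-jn J2 has e-setter on 4)
β2 →I1  (J2 effort already set via bond 4)
β0 →GY1  (GY1 both-in/both-out from 1)
β3 →J1  (J1: last free bond brings effort in)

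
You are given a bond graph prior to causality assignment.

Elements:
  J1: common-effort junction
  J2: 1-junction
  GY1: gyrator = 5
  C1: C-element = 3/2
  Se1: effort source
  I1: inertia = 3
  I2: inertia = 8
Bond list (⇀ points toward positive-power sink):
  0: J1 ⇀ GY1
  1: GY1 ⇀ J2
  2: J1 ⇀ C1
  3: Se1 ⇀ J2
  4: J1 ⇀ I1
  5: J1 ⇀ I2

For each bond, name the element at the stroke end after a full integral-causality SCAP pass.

bond 0 stroke at GY1
bond 1 stroke at GY1
bond 2 stroke at J1
bond 3 stroke at J2
bond 4 stroke at I1
bond 5 stroke at I2

b3 stroke at J2  (source Se1 imposes e)
b1 stroke at GY1  (J2 needs exactly one f-in)
b0 stroke at GY1  (GY1 both-in/both-out from 1)
b2 stroke at J1  (C1 outputs effort q/C1)
b4 stroke at I1  (0-jn J1 has e-setter on 2)
b5 stroke at I2  (common-e at J1 fixed by 2)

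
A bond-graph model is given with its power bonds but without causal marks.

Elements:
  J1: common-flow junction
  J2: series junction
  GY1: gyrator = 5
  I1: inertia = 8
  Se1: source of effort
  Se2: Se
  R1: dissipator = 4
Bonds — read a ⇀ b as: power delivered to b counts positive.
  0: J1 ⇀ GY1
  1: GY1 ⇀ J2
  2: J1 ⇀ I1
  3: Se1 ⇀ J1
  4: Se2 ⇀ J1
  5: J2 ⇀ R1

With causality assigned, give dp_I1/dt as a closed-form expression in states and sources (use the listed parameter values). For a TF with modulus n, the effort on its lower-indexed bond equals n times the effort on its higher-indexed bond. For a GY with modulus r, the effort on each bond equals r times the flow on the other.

dp_I1/dt = E_Se1 + E_Se2 - 25*p_I1/32

#3 →J1  (Se1: effort source, stroke at far end)
#4 →J1  (Se2 (Se) sets effort on bond)
#2 →I1  (I1 integral (f out))
#0 →J1  (1-jn J1 has f-setter on 2)
#1 →J2  (GY1 both-in/both-out from 0)
#5 →R1  (only one flow-in slot at J2)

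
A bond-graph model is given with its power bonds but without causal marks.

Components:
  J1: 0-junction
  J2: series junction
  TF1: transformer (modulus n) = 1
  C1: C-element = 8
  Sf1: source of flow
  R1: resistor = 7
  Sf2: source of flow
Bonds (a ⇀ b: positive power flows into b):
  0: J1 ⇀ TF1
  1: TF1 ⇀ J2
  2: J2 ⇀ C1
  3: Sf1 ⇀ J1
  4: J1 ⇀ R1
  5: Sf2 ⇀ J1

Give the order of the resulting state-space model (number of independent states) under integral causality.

bond 3 stroke→Sf1  (Sf1: flow source, stroke at near end)
bond 5 stroke→Sf2  (Sf2 fixes flow; stroke at Sf2)
bond 2 stroke→J2  (C1 integral (e out))
bond 1 stroke→TF1  (J2 needs exactly one f-in)
bond 0 stroke→J1  (TF1: transformer flips bond 1)
bond 4 stroke→R1  (0-jn J1 has e-setter on 0)

1  (C1 all integral)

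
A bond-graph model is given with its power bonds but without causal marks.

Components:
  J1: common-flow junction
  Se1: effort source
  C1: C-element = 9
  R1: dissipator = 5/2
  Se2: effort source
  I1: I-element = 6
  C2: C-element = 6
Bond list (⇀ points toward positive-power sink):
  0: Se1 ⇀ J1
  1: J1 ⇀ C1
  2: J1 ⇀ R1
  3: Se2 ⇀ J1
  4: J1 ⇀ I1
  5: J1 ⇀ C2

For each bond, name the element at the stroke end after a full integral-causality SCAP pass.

bond 0 stroke at J1
bond 1 stroke at J1
bond 2 stroke at J1
bond 3 stroke at J1
bond 4 stroke at I1
bond 5 stroke at J1

b0 stroke at J1  (Se1: effort source, stroke at far end)
b3 stroke at J1  (Se2: effort source, stroke at far end)
b1 stroke at J1  (C1 outputs effort q/C1)
b4 stroke at I1  (prefer integral on I1)
b2 stroke at J1  (1-jn J1 has f-setter on 4)
b5 stroke at J1  (J1: bond 4 brought flow, rest push out)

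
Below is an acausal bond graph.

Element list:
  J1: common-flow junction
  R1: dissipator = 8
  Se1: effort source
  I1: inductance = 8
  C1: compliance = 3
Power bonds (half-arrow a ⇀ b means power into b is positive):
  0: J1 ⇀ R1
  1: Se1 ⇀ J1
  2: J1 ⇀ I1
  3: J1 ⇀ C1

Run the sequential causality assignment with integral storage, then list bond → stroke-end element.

bond 0 stroke→J1
bond 1 stroke→J1
bond 2 stroke→I1
bond 3 stroke→J1

#1 stroke at J1  (Se1: effort source, stroke at far end)
#2 stroke at I1  (prefer integral on I1)
#0 stroke at J1  (J1: bond 2 brought flow, rest push out)
#3 stroke at J1  (1-jn J1 has f-setter on 2)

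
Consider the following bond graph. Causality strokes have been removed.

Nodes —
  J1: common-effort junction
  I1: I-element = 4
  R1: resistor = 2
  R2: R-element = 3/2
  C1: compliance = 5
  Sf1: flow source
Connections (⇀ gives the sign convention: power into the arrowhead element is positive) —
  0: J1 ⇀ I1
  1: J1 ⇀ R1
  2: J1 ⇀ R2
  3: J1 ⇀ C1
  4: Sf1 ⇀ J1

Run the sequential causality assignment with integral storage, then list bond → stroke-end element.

b4 stroke→Sf1  (Sf1 (Sf) sets flow on bond)
b0 stroke→I1  (I1 outputs flow p/I1)
b3 stroke→J1  (C1: C, integral causality)
b1 stroke→R1  (common-e at J1 fixed by 3)
b2 stroke→R2  (common-e at J1 fixed by 3)

β0 stroke→I1
β1 stroke→R1
β2 stroke→R2
β3 stroke→J1
β4 stroke→Sf1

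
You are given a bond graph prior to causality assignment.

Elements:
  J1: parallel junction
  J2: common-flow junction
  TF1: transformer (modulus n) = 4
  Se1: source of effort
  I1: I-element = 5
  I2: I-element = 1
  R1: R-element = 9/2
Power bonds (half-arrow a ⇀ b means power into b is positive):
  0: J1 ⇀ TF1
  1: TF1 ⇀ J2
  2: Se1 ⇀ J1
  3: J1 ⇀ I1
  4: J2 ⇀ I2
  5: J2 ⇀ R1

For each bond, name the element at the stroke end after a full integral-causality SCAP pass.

b0 →TF1
b1 →J2
b2 →J1
b3 →I1
b4 →I2
b5 →J2

b2 stroke at J1  (source Se1 imposes e)
b0 stroke at TF1  (J1 effort already set via bond 2)
b3 stroke at I1  (common-e at J1 fixed by 2)
b1 stroke at J2  (TF1: transformer flips bond 0)
b4 stroke at I2  (prefer integral on I2)
b5 stroke at J2  (1-jn J2 has f-setter on 4)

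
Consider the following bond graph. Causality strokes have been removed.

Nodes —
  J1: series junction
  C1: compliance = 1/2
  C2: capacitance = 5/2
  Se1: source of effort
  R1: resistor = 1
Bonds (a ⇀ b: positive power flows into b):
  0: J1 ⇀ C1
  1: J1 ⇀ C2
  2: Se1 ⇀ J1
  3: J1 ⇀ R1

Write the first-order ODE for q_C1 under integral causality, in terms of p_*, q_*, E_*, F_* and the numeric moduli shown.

dq_C1/dt = E_Se1 - 2*q_C1 - 2*q_C2/5

β2 →J1  (source Se1 imposes e)
β0 →J1  (prefer integral on C1)
β1 →J1  (C2 integral (e out))
β3 →R1  (only one flow-in slot at J1)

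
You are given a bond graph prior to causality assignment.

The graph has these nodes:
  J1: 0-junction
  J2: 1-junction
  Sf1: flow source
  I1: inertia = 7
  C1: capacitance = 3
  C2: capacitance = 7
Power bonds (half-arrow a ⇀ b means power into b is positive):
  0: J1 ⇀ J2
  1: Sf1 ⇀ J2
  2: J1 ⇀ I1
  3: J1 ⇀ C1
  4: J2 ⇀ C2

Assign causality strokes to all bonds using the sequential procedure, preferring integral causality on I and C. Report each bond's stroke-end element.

b1 stroke→Sf1  (source Sf1 imposes f)
b0 stroke→J2  (J2: bond 1 brought flow, rest push out)
b4 stroke→J2  (J2: bond 1 brought flow, rest push out)
b2 stroke→I1  (I1 integral (f out))
b3 stroke→J1  (J1 needs exactly one e-in)

b0 stroke at J2
b1 stroke at Sf1
b2 stroke at I1
b3 stroke at J1
b4 stroke at J2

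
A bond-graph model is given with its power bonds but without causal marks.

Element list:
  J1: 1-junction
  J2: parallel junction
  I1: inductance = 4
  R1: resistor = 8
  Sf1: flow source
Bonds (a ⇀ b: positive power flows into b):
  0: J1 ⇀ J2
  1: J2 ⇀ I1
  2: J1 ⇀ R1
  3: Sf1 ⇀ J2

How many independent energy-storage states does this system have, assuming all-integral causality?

#3 |Sf1  (Sf1 fixes flow; stroke at Sf1)
#1 |I1  (I1 integral (f out))
#0 |J2  (only one effort-in slot at J2)
#2 |J1  (common-f at J1 fixed by 0)

1  (I1 all integral)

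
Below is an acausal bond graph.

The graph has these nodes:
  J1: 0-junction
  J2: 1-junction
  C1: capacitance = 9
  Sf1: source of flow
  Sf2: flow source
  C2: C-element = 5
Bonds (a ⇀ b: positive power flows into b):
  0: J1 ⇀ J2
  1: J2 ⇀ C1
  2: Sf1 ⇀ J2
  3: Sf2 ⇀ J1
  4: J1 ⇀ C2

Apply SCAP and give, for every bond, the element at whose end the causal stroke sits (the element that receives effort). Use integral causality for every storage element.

#2 stroke→Sf1  (Sf1: flow source, stroke at near end)
#3 stroke→Sf2  (Sf2 (Sf) sets flow on bond)
#0 stroke→J2  (J2 flow already set via bond 2)
#1 stroke→J2  (1-jn J2 has f-setter on 2)
#4 stroke→J1  (J1 needs exactly one e-in)

bond 0 stroke at J2
bond 1 stroke at J2
bond 2 stroke at Sf1
bond 3 stroke at Sf2
bond 4 stroke at J1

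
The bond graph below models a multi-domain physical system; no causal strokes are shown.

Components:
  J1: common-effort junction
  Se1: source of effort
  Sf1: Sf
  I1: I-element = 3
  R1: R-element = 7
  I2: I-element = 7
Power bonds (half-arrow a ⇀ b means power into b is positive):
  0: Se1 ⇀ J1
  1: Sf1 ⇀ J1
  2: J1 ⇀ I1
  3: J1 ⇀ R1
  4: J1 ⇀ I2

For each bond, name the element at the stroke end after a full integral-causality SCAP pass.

β0 stroke→J1
β1 stroke→Sf1
β2 stroke→I1
β3 stroke→R1
β4 stroke→I2

b0 |J1  (Se1 fixes effort; stroke away)
b1 |Sf1  (Sf1 fixes flow; stroke at Sf1)
b2 |I1  (common-e at J1 fixed by 0)
b3 |R1  (J1 effort already set via bond 0)
b4 |I2  (J1 effort already set via bond 0)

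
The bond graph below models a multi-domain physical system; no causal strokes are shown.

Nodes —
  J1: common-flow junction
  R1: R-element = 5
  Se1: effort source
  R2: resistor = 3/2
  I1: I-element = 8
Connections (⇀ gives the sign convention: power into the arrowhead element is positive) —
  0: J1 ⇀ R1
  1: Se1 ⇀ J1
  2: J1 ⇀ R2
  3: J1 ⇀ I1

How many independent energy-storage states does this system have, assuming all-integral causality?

#1 →J1  (Se1 (Se) sets effort on bond)
#3 →I1  (I1 outputs flow p/I1)
#0 →J1  (J1: bond 3 brought flow, rest push out)
#2 →J1  (J1: bond 3 brought flow, rest push out)

1  (I1 all integral)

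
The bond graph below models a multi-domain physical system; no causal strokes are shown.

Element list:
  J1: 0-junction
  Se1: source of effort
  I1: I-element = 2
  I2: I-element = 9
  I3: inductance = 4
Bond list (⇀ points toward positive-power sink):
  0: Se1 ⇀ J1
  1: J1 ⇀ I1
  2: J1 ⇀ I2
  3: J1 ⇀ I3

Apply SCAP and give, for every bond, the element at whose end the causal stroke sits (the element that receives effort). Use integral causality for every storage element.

#0 stroke→J1
#1 stroke→I1
#2 stroke→I2
#3 stroke→I3

#0 stroke→J1  (source Se1 imposes e)
#1 stroke→I1  (J1: bond 0 brought effort, rest push out)
#2 stroke→I2  (common-e at J1 fixed by 0)
#3 stroke→I3  (J1 effort already set via bond 0)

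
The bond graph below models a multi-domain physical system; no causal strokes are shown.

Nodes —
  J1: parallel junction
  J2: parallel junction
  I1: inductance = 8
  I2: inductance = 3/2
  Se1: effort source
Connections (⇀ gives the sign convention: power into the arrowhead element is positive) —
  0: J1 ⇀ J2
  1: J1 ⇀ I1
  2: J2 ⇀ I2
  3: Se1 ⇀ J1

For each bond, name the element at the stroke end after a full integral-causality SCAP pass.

b0 →J2
b1 →I1
b2 →I2
b3 →J1

β3 →J1  (Se1 fixes effort; stroke away)
β0 →J2  (common-e at J1 fixed by 3)
β1 →I1  (J1 effort already set via bond 3)
β2 →I2  (0-jn J2 has e-setter on 0)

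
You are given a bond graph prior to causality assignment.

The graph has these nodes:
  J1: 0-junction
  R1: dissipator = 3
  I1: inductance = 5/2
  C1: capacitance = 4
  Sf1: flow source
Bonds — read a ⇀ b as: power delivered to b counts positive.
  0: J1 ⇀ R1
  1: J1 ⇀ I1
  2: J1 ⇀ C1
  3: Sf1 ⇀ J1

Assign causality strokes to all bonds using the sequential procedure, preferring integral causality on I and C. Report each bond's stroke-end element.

bond 3 |Sf1  (Sf1: flow source, stroke at near end)
bond 1 |I1  (I1: I, integral causality)
bond 2 |J1  (prefer integral on C1)
bond 0 |R1  (J1 effort already set via bond 2)

#0 →R1
#1 →I1
#2 →J1
#3 →Sf1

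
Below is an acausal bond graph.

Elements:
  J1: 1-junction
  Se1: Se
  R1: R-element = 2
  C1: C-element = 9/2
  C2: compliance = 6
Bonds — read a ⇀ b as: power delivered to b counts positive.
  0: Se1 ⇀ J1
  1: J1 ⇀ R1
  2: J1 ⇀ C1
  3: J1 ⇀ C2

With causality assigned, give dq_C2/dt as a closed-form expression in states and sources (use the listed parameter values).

bond 0 stroke→J1  (source Se1 imposes e)
bond 2 stroke→J1  (prefer integral on C1)
bond 3 stroke→J1  (C2 outputs effort q/C2)
bond 1 stroke→R1  (J1: last free bond brings flow in)

dq_C2/dt = E_Se1/2 - q_C1/9 - q_C2/12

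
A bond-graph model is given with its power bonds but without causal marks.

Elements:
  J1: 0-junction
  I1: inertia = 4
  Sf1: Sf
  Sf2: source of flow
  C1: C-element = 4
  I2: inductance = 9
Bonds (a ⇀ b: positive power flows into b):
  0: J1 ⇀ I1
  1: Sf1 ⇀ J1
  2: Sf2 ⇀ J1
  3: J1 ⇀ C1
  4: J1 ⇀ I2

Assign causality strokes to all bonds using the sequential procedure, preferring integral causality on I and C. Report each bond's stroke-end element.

b1 stroke at Sf1  (Sf1 (Sf) sets flow on bond)
b2 stroke at Sf2  (Sf2 fixes flow; stroke at Sf2)
b0 stroke at I1  (I1: I, integral causality)
b3 stroke at J1  (C1: C, integral causality)
b4 stroke at I2  (common-e at J1 fixed by 3)

bond 0 stroke at I1
bond 1 stroke at Sf1
bond 2 stroke at Sf2
bond 3 stroke at J1
bond 4 stroke at I2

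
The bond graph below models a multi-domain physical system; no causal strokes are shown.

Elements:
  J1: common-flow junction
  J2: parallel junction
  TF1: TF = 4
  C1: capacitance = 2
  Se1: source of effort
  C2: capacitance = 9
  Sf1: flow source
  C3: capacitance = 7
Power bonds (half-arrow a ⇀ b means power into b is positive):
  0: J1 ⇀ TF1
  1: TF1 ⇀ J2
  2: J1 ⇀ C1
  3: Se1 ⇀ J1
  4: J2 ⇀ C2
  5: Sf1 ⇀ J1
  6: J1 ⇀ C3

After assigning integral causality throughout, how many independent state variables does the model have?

3  (C1, C2, C3 all integral)

bond 3 |J1  (Se1 fixes effort; stroke away)
bond 5 |Sf1  (Sf1: flow source, stroke at near end)
bond 0 |J1  (J1: bond 5 brought flow, rest push out)
bond 2 |J1  (common-f at J1 fixed by 5)
bond 6 |J1  (1-jn J1 has f-setter on 5)
bond 1 |TF1  (TF1: transformer flips bond 0)
bond 4 |J2  (J2: last free bond brings effort in)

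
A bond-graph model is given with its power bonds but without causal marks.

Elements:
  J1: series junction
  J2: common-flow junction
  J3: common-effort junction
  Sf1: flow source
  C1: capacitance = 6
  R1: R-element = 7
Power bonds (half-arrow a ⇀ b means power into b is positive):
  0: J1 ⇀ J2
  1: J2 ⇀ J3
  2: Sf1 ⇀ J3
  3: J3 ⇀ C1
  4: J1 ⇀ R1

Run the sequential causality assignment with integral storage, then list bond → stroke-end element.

bond 2 |Sf1  (Sf1 fixes flow; stroke at Sf1)
bond 3 |J3  (C1: C, integral causality)
bond 1 |J2  (J3: bond 3 brought effort, rest push out)
bond 0 |J1  (only one flow-in slot at J2)
bond 4 |R1  (closing 1-jn rule on J1)

#0 |J1
#1 |J2
#2 |Sf1
#3 |J3
#4 |R1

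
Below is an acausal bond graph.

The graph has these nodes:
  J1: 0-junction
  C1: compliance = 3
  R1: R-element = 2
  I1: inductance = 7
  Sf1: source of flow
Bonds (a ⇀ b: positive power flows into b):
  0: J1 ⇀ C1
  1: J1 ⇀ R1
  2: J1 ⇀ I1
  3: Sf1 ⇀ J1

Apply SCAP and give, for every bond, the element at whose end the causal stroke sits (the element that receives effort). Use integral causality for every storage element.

β0 stroke→J1
β1 stroke→R1
β2 stroke→I1
β3 stroke→Sf1

β3 stroke→Sf1  (Sf1: flow source, stroke at near end)
β0 stroke→J1  (C1: C, integral causality)
β1 stroke→R1  (0-jn J1 has e-setter on 0)
β2 stroke→I1  (J1: bond 0 brought effort, rest push out)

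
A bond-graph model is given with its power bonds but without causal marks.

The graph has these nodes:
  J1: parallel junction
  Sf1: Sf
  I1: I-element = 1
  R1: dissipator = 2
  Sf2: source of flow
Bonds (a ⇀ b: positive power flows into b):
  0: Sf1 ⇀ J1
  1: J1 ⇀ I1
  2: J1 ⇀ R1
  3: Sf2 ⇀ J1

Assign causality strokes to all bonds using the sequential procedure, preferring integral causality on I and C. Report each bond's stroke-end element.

β0 |Sf1
β1 |I1
β2 |J1
β3 |Sf2

b0 stroke at Sf1  (Sf1 (Sf) sets flow on bond)
b3 stroke at Sf2  (Sf2: flow source, stroke at near end)
b1 stroke at I1  (prefer integral on I1)
b2 stroke at J1  (J1 needs exactly one e-in)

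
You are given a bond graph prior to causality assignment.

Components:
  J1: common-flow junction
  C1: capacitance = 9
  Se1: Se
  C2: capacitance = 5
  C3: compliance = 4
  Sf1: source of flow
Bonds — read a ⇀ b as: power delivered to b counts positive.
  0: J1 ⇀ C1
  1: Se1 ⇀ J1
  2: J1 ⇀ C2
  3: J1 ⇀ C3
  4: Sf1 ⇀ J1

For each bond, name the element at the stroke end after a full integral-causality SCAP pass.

bond 1 |J1  (Se1 fixes effort; stroke away)
bond 4 |Sf1  (source Sf1 imposes f)
bond 0 |J1  (common-f at J1 fixed by 4)
bond 2 |J1  (1-jn J1 has f-setter on 4)
bond 3 |J1  (1-jn J1 has f-setter on 4)

b0 |J1
b1 |J1
b2 |J1
b3 |J1
b4 |Sf1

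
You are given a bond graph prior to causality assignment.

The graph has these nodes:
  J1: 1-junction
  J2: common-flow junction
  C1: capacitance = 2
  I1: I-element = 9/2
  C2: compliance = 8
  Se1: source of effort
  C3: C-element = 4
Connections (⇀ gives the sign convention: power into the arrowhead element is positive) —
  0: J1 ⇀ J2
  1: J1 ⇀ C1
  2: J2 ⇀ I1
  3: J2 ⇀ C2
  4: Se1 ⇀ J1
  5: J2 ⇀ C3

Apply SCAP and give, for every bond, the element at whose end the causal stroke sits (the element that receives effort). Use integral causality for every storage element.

#4 →J1  (Se1 fixes effort; stroke away)
#1 →J1  (C1 outputs effort q/C1)
#0 →J2  (closing 1-jn rule on J1)
#2 →I1  (prefer integral on I1)
#3 →J2  (J2 flow already set via bond 2)
#5 →J2  (common-f at J2 fixed by 2)

#0 stroke at J2
#1 stroke at J1
#2 stroke at I1
#3 stroke at J2
#4 stroke at J1
#5 stroke at J2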